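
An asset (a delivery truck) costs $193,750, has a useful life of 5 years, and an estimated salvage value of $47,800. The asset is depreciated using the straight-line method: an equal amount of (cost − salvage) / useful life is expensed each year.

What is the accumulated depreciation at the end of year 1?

$29,190

Depreciable base = $193,750 − $47,800 = $145,950.
Annual expense = $145,950 / 5 = $29,190.
End of year 1: book value $164,560.
Accumulated through year 1 = $193,750 − $164,560 = $29,190.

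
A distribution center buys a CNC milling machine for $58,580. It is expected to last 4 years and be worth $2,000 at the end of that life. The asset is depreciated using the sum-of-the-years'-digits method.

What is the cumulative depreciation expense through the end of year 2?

Depreciable base = $58,580 − $2,000 = $56,580.
Sum of the years' digits = 4+3+2+1 = 10.
Year 1: $56,580 × 4/10 = $22,632. Book value $35,948.
Year 2: $56,580 × 3/10 = $16,974. Book value $18,974.
Accumulated through year 2 = $58,580 − $18,974 = $39,606.

$39,606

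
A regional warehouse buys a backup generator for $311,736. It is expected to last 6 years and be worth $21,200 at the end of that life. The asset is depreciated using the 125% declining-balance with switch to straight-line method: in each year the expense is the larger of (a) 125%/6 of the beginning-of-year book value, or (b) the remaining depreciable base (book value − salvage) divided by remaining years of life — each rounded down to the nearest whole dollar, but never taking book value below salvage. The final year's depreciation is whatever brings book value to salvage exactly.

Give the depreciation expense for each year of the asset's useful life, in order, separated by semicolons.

$64,945; $51,414; $43,544; $43,544; $43,544; $43,545

Depreciable base = $311,736 − $21,200 = $290,536.
Year 1: DB = ⌊$311,736 × 125%/6⌋ = $64,945; SL = ⌊$290,536/6⌋ = $48,422 → take DB $64,945. Book value $246,791.
Year 2: DB = ⌊$246,791 × 125%/6⌋ = $51,414; SL = ⌊$225,591/5⌋ = $45,118 → take DB $51,414. Book value $195,377.
Year 3: DB = ⌊$195,377 × 125%/6⌋ = $40,703; SL = ⌊$174,177/4⌋ = $43,544 → take SL $43,544. Book value $151,833.
Year 4: DB = ⌊$151,833 × 125%/6⌋ = $31,631; SL = ⌊$130,633/3⌋ = $43,544 → take SL $43,544. Book value $108,289.
Year 5: DB = ⌊$108,289 × 125%/6⌋ = $22,560; SL = ⌊$87,089/2⌋ = $43,544 → take SL $43,544. Book value $64,745.
Year 6 (final): $64,745 − $21,200 = $43,545. Book value $21,200.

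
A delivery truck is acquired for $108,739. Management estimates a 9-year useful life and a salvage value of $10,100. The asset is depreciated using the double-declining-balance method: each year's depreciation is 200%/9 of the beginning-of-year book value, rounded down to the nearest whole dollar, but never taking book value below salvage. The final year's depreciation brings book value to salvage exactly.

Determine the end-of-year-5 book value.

Depreciable base = $108,739 − $10,100 = $98,639.
Year 1: ⌊$108,739 × 200%/9⌋ = $24,164. Book value $84,575.
Year 2: ⌊$84,575 × 200%/9⌋ = $18,794. Book value $65,781.
Year 3: ⌊$65,781 × 200%/9⌋ = $14,618. Book value $51,163.
Year 4: ⌊$51,163 × 200%/9⌋ = $11,369. Book value $39,794.
Year 5: ⌊$39,794 × 200%/9⌋ = $8,843. Book value $30,951.

$30,951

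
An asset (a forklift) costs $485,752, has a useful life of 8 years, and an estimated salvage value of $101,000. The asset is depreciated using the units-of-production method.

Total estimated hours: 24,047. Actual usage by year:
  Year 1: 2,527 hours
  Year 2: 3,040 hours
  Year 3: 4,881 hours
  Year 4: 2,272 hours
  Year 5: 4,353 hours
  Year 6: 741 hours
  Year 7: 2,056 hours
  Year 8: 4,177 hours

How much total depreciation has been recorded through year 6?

$285,024

Depreciable base = $485,752 − $101,000 = $384,752.
Rate = $384,752 / 24,047 hours = $16 per hour.
Year 1: 2,527 × $16 = $40,432. Book value $445,320.
Year 2: 3,040 × $16 = $48,640. Book value $396,680.
Year 3: 4,881 × $16 = $78,096. Book value $318,584.
Year 4: 2,272 × $16 = $36,352. Book value $282,232.
Year 5: 4,353 × $16 = $69,648. Book value $212,584.
Year 6: 741 × $16 = $11,856. Book value $200,728.
Accumulated through year 6 = $485,752 − $200,728 = $285,024.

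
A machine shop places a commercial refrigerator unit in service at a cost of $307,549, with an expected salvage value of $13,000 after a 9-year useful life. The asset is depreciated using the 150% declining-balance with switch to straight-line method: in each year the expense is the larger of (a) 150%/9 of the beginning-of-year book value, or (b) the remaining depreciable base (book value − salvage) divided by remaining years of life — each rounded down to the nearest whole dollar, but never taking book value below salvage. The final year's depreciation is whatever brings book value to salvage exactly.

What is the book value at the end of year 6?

$94,191

Depreciable base = $307,549 − $13,000 = $294,549.
Year 1: DB = ⌊$307,549 × 150%/9⌋ = $51,258; SL = ⌊$294,549/9⌋ = $32,727 → take DB $51,258. Book value $256,291.
Year 2: DB = ⌊$256,291 × 150%/9⌋ = $42,715; SL = ⌊$243,291/8⌋ = $30,411 → take DB $42,715. Book value $213,576.
Year 3: DB = ⌊$213,576 × 150%/9⌋ = $35,596; SL = ⌊$200,576/7⌋ = $28,653 → take DB $35,596. Book value $177,980.
Year 4: DB = ⌊$177,980 × 150%/9⌋ = $29,663; SL = ⌊$164,980/6⌋ = $27,496 → take DB $29,663. Book value $148,317.
Year 5: DB = ⌊$148,317 × 150%/9⌋ = $24,719; SL = ⌊$135,317/5⌋ = $27,063 → take SL $27,063. Book value $121,254.
Year 6: DB = ⌊$121,254 × 150%/9⌋ = $20,209; SL = ⌊$108,254/4⌋ = $27,063 → take SL $27,063. Book value $94,191.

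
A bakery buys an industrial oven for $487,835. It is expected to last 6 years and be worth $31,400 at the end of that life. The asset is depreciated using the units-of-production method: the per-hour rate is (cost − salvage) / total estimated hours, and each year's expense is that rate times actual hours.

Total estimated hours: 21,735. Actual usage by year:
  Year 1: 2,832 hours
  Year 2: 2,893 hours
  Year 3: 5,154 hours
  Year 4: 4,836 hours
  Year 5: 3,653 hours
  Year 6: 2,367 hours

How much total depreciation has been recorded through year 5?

$406,728

Depreciable base = $487,835 − $31,400 = $456,435.
Rate = $456,435 / 21,735 hours = $21 per hour.
Year 1: 2,832 × $21 = $59,472. Book value $428,363.
Year 2: 2,893 × $21 = $60,753. Book value $367,610.
Year 3: 5,154 × $21 = $108,234. Book value $259,376.
Year 4: 4,836 × $21 = $101,556. Book value $157,820.
Year 5: 3,653 × $21 = $76,713. Book value $81,107.
Accumulated through year 5 = $487,835 − $81,107 = $406,728.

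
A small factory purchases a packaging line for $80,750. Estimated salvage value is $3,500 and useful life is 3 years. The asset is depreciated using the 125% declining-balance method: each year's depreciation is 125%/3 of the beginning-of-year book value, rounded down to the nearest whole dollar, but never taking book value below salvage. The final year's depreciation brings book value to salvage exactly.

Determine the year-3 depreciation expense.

Depreciable base = $80,750 − $3,500 = $77,250.
Year 1: ⌊$80,750 × 125%/3⌋ = $33,645. Book value $47,105.
Year 2: ⌊$47,105 × 125%/3⌋ = $19,627. Book value $27,478.
Year 3 (final): $27,478 − $3,500 = $23,978. Book value $3,500.

$23,978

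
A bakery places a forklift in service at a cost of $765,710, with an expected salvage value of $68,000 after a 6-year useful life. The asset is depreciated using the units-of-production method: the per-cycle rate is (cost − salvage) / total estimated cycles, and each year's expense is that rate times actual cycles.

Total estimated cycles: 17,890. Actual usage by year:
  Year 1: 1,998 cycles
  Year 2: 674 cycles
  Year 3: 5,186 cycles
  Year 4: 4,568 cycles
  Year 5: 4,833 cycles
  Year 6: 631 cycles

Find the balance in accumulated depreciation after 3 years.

Depreciable base = $765,710 − $68,000 = $697,710.
Rate = $697,710 / 17,890 cycles = $39 per cycle.
Year 1: 1,998 × $39 = $77,922. Book value $687,788.
Year 2: 674 × $39 = $26,286. Book value $661,502.
Year 3: 5,186 × $39 = $202,254. Book value $459,248.
Accumulated through year 3 = $765,710 − $459,248 = $306,462.

$306,462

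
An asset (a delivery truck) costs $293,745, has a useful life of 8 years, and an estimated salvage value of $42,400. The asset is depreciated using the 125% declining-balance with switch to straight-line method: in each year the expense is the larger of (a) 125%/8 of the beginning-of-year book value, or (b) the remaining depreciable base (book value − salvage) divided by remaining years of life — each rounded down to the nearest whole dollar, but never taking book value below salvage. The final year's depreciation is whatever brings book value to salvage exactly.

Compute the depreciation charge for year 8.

$26,620

Depreciable base = $293,745 − $42,400 = $251,345.
Year 1: DB = ⌊$293,745 × 125%/8⌋ = $45,897; SL = ⌊$251,345/8⌋ = $31,418 → take DB $45,897. Book value $247,848.
Year 2: DB = ⌊$247,848 × 125%/8⌋ = $38,726; SL = ⌊$205,448/7⌋ = $29,349 → take DB $38,726. Book value $209,122.
Year 3: DB = ⌊$209,122 × 125%/8⌋ = $32,675; SL = ⌊$166,722/6⌋ = $27,787 → take DB $32,675. Book value $176,447.
Year 4: DB = ⌊$176,447 × 125%/8⌋ = $27,569; SL = ⌊$134,047/5⌋ = $26,809 → take DB $27,569. Book value $148,878.
Year 5: DB = ⌊$148,878 × 125%/8⌋ = $23,262; SL = ⌊$106,478/4⌋ = $26,619 → take SL $26,619. Book value $122,259.
Year 6: DB = ⌊$122,259 × 125%/8⌋ = $19,102; SL = ⌊$79,859/3⌋ = $26,619 → take SL $26,619. Book value $95,640.
Year 7: DB = ⌊$95,640 × 125%/8⌋ = $14,943; SL = ⌊$53,240/2⌋ = $26,620 → take SL $26,620. Book value $69,020.
Year 8 (final): $69,020 − $42,400 = $26,620. Book value $42,400.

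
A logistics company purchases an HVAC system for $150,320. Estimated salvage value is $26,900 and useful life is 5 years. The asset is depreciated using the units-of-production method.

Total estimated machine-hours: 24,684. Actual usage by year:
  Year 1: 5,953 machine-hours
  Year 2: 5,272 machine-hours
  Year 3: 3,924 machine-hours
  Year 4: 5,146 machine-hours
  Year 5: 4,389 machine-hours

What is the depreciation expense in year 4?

$25,730

Depreciable base = $150,320 − $26,900 = $123,420.
Rate = $123,420 / 24,684 machine-hours = $5 per machine-hour.
Year 1: 5,953 × $5 = $29,765. Book value $120,555.
Year 2: 5,272 × $5 = $26,360. Book value $94,195.
Year 3: 3,924 × $5 = $19,620. Book value $74,575.
Year 4: 5,146 × $5 = $25,730. Book value $48,845.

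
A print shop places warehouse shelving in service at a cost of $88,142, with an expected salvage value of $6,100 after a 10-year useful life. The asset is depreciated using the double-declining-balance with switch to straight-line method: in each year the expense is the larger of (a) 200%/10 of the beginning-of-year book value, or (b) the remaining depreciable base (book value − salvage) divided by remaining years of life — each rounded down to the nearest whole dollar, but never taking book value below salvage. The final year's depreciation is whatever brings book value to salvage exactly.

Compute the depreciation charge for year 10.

Depreciable base = $88,142 − $6,100 = $82,042.
Year 1: DB = ⌊$88,142 × 200%/10⌋ = $17,628; SL = ⌊$82,042/10⌋ = $8,204 → take DB $17,628. Book value $70,514.
Year 2: DB = ⌊$70,514 × 200%/10⌋ = $14,102; SL = ⌊$64,414/9⌋ = $7,157 → take DB $14,102. Book value $56,412.
Year 3: DB = ⌊$56,412 × 200%/10⌋ = $11,282; SL = ⌊$50,312/8⌋ = $6,289 → take DB $11,282. Book value $45,130.
Year 4: DB = ⌊$45,130 × 200%/10⌋ = $9,026; SL = ⌊$39,030/7⌋ = $5,575 → take DB $9,026. Book value $36,104.
Year 5: DB = ⌊$36,104 × 200%/10⌋ = $7,220; SL = ⌊$30,004/6⌋ = $5,000 → take DB $7,220. Book value $28,884.
Year 6: DB = ⌊$28,884 × 200%/10⌋ = $5,776; SL = ⌊$22,784/5⌋ = $4,556 → take DB $5,776. Book value $23,108.
Year 7: DB = ⌊$23,108 × 200%/10⌋ = $4,621; SL = ⌊$17,008/4⌋ = $4,252 → take DB $4,621. Book value $18,487.
Year 8: DB = ⌊$18,487 × 200%/10⌋ = $3,697; SL = ⌊$12,387/3⌋ = $4,129 → take SL $4,129. Book value $14,358.
Year 9: DB = ⌊$14,358 × 200%/10⌋ = $2,871; SL = ⌊$8,258/2⌋ = $4,129 → take SL $4,129. Book value $10,229.
Year 10 (final): $10,229 − $6,100 = $4,129. Book value $6,100.

$4,129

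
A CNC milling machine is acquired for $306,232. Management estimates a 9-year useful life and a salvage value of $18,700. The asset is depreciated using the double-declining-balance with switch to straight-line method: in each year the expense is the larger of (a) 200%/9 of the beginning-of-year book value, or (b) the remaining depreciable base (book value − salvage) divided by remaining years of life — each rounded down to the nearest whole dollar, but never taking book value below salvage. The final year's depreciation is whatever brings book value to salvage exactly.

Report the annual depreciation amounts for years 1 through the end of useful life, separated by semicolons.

$68,051; $52,929; $41,167; $32,018; $24,903; $19,369; $16,365; $16,365; $16,365

Depreciable base = $306,232 − $18,700 = $287,532.
Year 1: DB = ⌊$306,232 × 200%/9⌋ = $68,051; SL = ⌊$287,532/9⌋ = $31,948 → take DB $68,051. Book value $238,181.
Year 2: DB = ⌊$238,181 × 200%/9⌋ = $52,929; SL = ⌊$219,481/8⌋ = $27,435 → take DB $52,929. Book value $185,252.
Year 3: DB = ⌊$185,252 × 200%/9⌋ = $41,167; SL = ⌊$166,552/7⌋ = $23,793 → take DB $41,167. Book value $144,085.
Year 4: DB = ⌊$144,085 × 200%/9⌋ = $32,018; SL = ⌊$125,385/6⌋ = $20,897 → take DB $32,018. Book value $112,067.
Year 5: DB = ⌊$112,067 × 200%/9⌋ = $24,903; SL = ⌊$93,367/5⌋ = $18,673 → take DB $24,903. Book value $87,164.
Year 6: DB = ⌊$87,164 × 200%/9⌋ = $19,369; SL = ⌊$68,464/4⌋ = $17,116 → take DB $19,369. Book value $67,795.
Year 7: DB = ⌊$67,795 × 200%/9⌋ = $15,065; SL = ⌊$49,095/3⌋ = $16,365 → take SL $16,365. Book value $51,430.
Year 8: DB = ⌊$51,430 × 200%/9⌋ = $11,428; SL = ⌊$32,730/2⌋ = $16,365 → take SL $16,365. Book value $35,065.
Year 9 (final): $35,065 − $18,700 = $16,365. Book value $18,700.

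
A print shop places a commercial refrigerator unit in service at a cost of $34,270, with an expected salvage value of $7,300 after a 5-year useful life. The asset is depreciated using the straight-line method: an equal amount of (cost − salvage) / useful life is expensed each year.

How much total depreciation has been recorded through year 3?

Depreciable base = $34,270 − $7,300 = $26,970.
Annual expense = $26,970 / 5 = $5,394.
End of year 1: book value $28,876.
End of year 2: book value $23,482.
End of year 3: book value $18,088.
Accumulated through year 3 = $34,270 − $18,088 = $16,182.

$16,182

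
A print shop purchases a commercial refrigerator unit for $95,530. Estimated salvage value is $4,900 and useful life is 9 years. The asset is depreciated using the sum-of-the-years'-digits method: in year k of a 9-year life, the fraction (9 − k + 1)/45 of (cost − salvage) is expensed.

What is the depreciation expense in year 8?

$4,028

Depreciable base = $95,530 − $4,900 = $90,630.
Sum of the years' digits = 9+8+7+6+5+4+3+2+1 = 45.
Year 1: $90,630 × 9/45 = $18,126. Book value $77,404.
Year 2: $90,630 × 8/45 = $16,112. Book value $61,292.
Year 3: $90,630 × 7/45 = $14,098. Book value $47,194.
Year 4: $90,630 × 6/45 = $12,084. Book value $35,110.
Year 5: $90,630 × 5/45 = $10,070. Book value $25,040.
Year 6: $90,630 × 4/45 = $8,056. Book value $16,984.
Year 7: $90,630 × 3/45 = $6,042. Book value $10,942.
Year 8: $90,630 × 2/45 = $4,028. Book value $6,914.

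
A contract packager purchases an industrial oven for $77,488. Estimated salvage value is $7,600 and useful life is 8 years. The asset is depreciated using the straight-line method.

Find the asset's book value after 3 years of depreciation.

Depreciable base = $77,488 − $7,600 = $69,888.
Annual expense = $69,888 / 8 = $8,736.
End of year 1: book value $68,752.
End of year 2: book value $60,016.
End of year 3: book value $51,280.

$51,280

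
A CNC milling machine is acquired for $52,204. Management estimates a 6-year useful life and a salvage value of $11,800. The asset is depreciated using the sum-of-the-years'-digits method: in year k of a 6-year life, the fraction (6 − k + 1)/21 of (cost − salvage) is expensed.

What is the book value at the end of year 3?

Depreciable base = $52,204 − $11,800 = $40,404.
Sum of the years' digits = 6+5+4+3+2+1 = 21.
Year 1: $40,404 × 6/21 = $11,544. Book value $40,660.
Year 2: $40,404 × 5/21 = $9,620. Book value $31,040.
Year 3: $40,404 × 4/21 = $7,696. Book value $23,344.

$23,344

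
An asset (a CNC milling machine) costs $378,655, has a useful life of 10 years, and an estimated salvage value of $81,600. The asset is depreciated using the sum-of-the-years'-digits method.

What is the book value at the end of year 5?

Depreciable base = $378,655 − $81,600 = $297,055.
Sum of the years' digits = 10+9+8+7+6+5+4+3+2+1 = 55.
Year 1: $297,055 × 10/55 = $54,010. Book value $324,645.
Year 2: $297,055 × 9/55 = $48,609. Book value $276,036.
Year 3: $297,055 × 8/55 = $43,208. Book value $232,828.
Year 4: $297,055 × 7/55 = $37,807. Book value $195,021.
Year 5: $297,055 × 6/55 = $32,406. Book value $162,615.

$162,615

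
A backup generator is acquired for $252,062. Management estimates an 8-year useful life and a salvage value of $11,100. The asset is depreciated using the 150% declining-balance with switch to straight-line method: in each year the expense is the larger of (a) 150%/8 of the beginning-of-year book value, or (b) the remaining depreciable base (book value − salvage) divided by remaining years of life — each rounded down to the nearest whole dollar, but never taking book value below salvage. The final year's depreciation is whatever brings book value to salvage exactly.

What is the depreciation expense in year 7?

$24,688

Depreciable base = $252,062 − $11,100 = $240,962.
Year 1: DB = ⌊$252,062 × 150%/8⌋ = $47,261; SL = ⌊$240,962/8⌋ = $30,120 → take DB $47,261. Book value $204,801.
Year 2: DB = ⌊$204,801 × 150%/8⌋ = $38,400; SL = ⌊$193,701/7⌋ = $27,671 → take DB $38,400. Book value $166,401.
Year 3: DB = ⌊$166,401 × 150%/8⌋ = $31,200; SL = ⌊$155,301/6⌋ = $25,883 → take DB $31,200. Book value $135,201.
Year 4: DB = ⌊$135,201 × 150%/8⌋ = $25,350; SL = ⌊$124,101/5⌋ = $24,820 → take DB $25,350. Book value $109,851.
Year 5: DB = ⌊$109,851 × 150%/8⌋ = $20,597; SL = ⌊$98,751/4⌋ = $24,687 → take SL $24,687. Book value $85,164.
Year 6: DB = ⌊$85,164 × 150%/8⌋ = $15,968; SL = ⌊$74,064/3⌋ = $24,688 → take SL $24,688. Book value $60,476.
Year 7: DB = ⌊$60,476 × 150%/8⌋ = $11,339; SL = ⌊$49,376/2⌋ = $24,688 → take SL $24,688. Book value $35,788.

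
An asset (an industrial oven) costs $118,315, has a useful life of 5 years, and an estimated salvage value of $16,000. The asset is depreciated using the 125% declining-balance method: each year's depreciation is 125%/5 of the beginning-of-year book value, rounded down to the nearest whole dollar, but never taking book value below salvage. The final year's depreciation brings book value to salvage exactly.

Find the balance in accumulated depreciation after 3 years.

Depreciable base = $118,315 − $16,000 = $102,315.
Year 1: ⌊$118,315 × 125%/5⌋ = $29,578. Book value $88,737.
Year 2: ⌊$88,737 × 125%/5⌋ = $22,184. Book value $66,553.
Year 3: ⌊$66,553 × 125%/5⌋ = $16,638. Book value $49,915.
Accumulated through year 3 = $118,315 − $49,915 = $68,400.

$68,400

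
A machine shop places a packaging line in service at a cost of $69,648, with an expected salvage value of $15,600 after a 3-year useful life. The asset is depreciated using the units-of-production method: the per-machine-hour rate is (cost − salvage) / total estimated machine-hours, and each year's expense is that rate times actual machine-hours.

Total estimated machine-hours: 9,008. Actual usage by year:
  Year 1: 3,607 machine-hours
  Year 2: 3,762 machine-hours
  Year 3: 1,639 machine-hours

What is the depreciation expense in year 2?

Depreciable base = $69,648 − $15,600 = $54,048.
Rate = $54,048 / 9,008 machine-hours = $6 per machine-hour.
Year 1: 3,607 × $6 = $21,642. Book value $48,006.
Year 2: 3,762 × $6 = $22,572. Book value $25,434.

$22,572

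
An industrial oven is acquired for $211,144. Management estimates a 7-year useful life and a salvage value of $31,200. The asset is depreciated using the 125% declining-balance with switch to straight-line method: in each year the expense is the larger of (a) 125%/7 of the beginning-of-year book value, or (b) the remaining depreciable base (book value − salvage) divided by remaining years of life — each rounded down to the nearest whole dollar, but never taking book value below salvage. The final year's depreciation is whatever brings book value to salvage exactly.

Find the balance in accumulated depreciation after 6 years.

$158,486

Depreciable base = $211,144 − $31,200 = $179,944.
Year 1: DB = ⌊$211,144 × 125%/7⌋ = $37,704; SL = ⌊$179,944/7⌋ = $25,706 → take DB $37,704. Book value $173,440.
Year 2: DB = ⌊$173,440 × 125%/7⌋ = $30,971; SL = ⌊$142,240/6⌋ = $23,706 → take DB $30,971. Book value $142,469.
Year 3: DB = ⌊$142,469 × 125%/7⌋ = $25,440; SL = ⌊$111,269/5⌋ = $22,253 → take DB $25,440. Book value $117,029.
Year 4: DB = ⌊$117,029 × 125%/7⌋ = $20,898; SL = ⌊$85,829/4⌋ = $21,457 → take SL $21,457. Book value $95,572.
Year 5: DB = ⌊$95,572 × 125%/7⌋ = $17,066; SL = ⌊$64,372/3⌋ = $21,457 → take SL $21,457. Book value $74,115.
Year 6: DB = ⌊$74,115 × 125%/7⌋ = $13,234; SL = ⌊$42,915/2⌋ = $21,457 → take SL $21,457. Book value $52,658.
Accumulated through year 6 = $211,144 − $52,658 = $158,486.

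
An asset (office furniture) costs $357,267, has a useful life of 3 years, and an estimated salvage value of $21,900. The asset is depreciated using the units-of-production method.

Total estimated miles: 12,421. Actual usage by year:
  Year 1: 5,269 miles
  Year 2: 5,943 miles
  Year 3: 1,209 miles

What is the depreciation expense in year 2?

Depreciable base = $357,267 − $21,900 = $335,367.
Rate = $335,367 / 12,421 miles = $27 per mile.
Year 1: 5,269 × $27 = $142,263. Book value $215,004.
Year 2: 5,943 × $27 = $160,461. Book value $54,543.

$160,461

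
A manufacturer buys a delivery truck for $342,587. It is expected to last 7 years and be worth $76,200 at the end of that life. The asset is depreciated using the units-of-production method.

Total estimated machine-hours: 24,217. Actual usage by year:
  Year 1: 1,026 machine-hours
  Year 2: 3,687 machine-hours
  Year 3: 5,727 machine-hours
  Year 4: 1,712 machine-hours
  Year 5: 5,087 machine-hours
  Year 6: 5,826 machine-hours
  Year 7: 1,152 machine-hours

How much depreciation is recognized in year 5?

Depreciable base = $342,587 − $76,200 = $266,387.
Rate = $266,387 / 24,217 machine-hours = $11 per machine-hour.
Year 1: 1,026 × $11 = $11,286. Book value $331,301.
Year 2: 3,687 × $11 = $40,557. Book value $290,744.
Year 3: 5,727 × $11 = $62,997. Book value $227,747.
Year 4: 1,712 × $11 = $18,832. Book value $208,915.
Year 5: 5,087 × $11 = $55,957. Book value $152,958.

$55,957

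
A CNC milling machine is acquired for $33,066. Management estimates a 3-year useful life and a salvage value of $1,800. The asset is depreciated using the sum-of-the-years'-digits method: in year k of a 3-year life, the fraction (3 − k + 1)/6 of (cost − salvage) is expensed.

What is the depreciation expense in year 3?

$5,211

Depreciable base = $33,066 − $1,800 = $31,266.
Sum of the years' digits = 3+2+1 = 6.
Year 1: $31,266 × 3/6 = $15,633. Book value $17,433.
Year 2: $31,266 × 2/6 = $10,422. Book value $7,011.
Year 3: $31,266 × 1/6 = $5,211. Book value $1,800.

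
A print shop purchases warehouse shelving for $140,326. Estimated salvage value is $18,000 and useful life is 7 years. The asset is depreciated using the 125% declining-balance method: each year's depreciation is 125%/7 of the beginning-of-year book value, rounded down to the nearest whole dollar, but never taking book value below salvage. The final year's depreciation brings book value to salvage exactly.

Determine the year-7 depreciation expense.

$25,110

Depreciable base = $140,326 − $18,000 = $122,326.
Year 1: ⌊$140,326 × 125%/7⌋ = $25,058. Book value $115,268.
Year 2: ⌊$115,268 × 125%/7⌋ = $20,583. Book value $94,685.
Year 3: ⌊$94,685 × 125%/7⌋ = $16,908. Book value $77,777.
Year 4: ⌊$77,777 × 125%/7⌋ = $13,888. Book value $63,889.
Year 5: ⌊$63,889 × 125%/7⌋ = $11,408. Book value $52,481.
Year 6: ⌊$52,481 × 125%/7⌋ = $9,371. Book value $43,110.
Year 7 (final): $43,110 − $18,000 = $25,110. Book value $18,000.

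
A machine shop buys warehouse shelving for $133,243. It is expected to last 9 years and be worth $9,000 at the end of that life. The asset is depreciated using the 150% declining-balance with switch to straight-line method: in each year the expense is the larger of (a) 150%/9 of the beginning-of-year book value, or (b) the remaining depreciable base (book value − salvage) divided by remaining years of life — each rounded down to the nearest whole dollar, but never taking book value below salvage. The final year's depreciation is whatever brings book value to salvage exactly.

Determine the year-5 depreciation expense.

Depreciable base = $133,243 − $9,000 = $124,243.
Year 1: DB = ⌊$133,243 × 150%/9⌋ = $22,207; SL = ⌊$124,243/9⌋ = $13,804 → take DB $22,207. Book value $111,036.
Year 2: DB = ⌊$111,036 × 150%/9⌋ = $18,506; SL = ⌊$102,036/8⌋ = $12,754 → take DB $18,506. Book value $92,530.
Year 3: DB = ⌊$92,530 × 150%/9⌋ = $15,421; SL = ⌊$83,530/7⌋ = $11,932 → take DB $15,421. Book value $77,109.
Year 4: DB = ⌊$77,109 × 150%/9⌋ = $12,851; SL = ⌊$68,109/6⌋ = $11,351 → take DB $12,851. Book value $64,258.
Year 5: DB = ⌊$64,258 × 150%/9⌋ = $10,709; SL = ⌊$55,258/5⌋ = $11,051 → take SL $11,051. Book value $53,207.

$11,051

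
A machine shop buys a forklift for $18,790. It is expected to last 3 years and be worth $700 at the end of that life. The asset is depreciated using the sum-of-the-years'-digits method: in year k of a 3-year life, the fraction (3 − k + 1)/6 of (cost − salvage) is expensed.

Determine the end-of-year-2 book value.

$3,715

Depreciable base = $18,790 − $700 = $18,090.
Sum of the years' digits = 3+2+1 = 6.
Year 1: $18,090 × 3/6 = $9,045. Book value $9,745.
Year 2: $18,090 × 2/6 = $6,030. Book value $3,715.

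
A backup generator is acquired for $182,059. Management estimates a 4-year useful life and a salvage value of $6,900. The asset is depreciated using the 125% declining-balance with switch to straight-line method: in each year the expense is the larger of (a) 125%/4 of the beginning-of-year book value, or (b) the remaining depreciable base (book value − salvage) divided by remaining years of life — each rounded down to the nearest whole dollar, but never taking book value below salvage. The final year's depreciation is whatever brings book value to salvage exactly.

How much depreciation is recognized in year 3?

Depreciable base = $182,059 − $6,900 = $175,159.
Year 1: DB = ⌊$182,059 × 125%/4⌋ = $56,893; SL = ⌊$175,159/4⌋ = $43,789 → take DB $56,893. Book value $125,166.
Year 2: DB = ⌊$125,166 × 125%/4⌋ = $39,114; SL = ⌊$118,266/3⌋ = $39,422 → take SL $39,422. Book value $85,744.
Year 3: DB = ⌊$85,744 × 125%/4⌋ = $26,795; SL = ⌊$78,844/2⌋ = $39,422 → take SL $39,422. Book value $46,322.

$39,422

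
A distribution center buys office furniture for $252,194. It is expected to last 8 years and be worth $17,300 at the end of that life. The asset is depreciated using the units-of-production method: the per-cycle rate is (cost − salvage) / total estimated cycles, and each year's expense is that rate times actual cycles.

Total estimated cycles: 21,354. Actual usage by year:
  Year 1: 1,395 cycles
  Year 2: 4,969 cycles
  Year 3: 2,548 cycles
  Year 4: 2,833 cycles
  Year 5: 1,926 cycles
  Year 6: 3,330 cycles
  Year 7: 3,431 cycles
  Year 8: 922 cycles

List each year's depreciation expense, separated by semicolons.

$15,345; $54,659; $28,028; $31,163; $21,186; $36,630; $37,741; $10,142

Depreciable base = $252,194 − $17,300 = $234,894.
Rate = $234,894 / 21,354 cycles = $11 per cycle.
Year 1: 1,395 × $11 = $15,345. Book value $236,849.
Year 2: 4,969 × $11 = $54,659. Book value $182,190.
Year 3: 2,548 × $11 = $28,028. Book value $154,162.
Year 4: 2,833 × $11 = $31,163. Book value $122,999.
Year 5: 1,926 × $11 = $21,186. Book value $101,813.
Year 6: 3,330 × $11 = $36,630. Book value $65,183.
Year 7: 3,431 × $11 = $37,741. Book value $27,442.
Year 8: 922 × $11 = $10,142. Book value $17,300.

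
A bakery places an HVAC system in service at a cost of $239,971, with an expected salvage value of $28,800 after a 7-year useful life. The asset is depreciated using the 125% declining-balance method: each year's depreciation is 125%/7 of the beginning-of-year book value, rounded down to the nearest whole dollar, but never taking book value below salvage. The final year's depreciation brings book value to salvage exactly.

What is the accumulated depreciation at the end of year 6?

Depreciable base = $239,971 − $28,800 = $211,171.
Year 1: ⌊$239,971 × 125%/7⌋ = $42,851. Book value $197,120.
Year 2: ⌊$197,120 × 125%/7⌋ = $35,200. Book value $161,920.
Year 3: ⌊$161,920 × 125%/7⌋ = $28,914. Book value $133,006.
Year 4: ⌊$133,006 × 125%/7⌋ = $23,751. Book value $109,255.
Year 5: ⌊$109,255 × 125%/7⌋ = $19,509. Book value $89,746.
Year 6: ⌊$89,746 × 125%/7⌋ = $16,026. Book value $73,720.
Accumulated through year 6 = $239,971 − $73,720 = $166,251.

$166,251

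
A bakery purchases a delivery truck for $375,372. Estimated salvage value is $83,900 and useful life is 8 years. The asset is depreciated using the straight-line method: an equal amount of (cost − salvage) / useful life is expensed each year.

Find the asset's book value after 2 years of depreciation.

$302,504

Depreciable base = $375,372 − $83,900 = $291,472.
Annual expense = $291,472 / 8 = $36,434.
End of year 1: book value $338,938.
End of year 2: book value $302,504.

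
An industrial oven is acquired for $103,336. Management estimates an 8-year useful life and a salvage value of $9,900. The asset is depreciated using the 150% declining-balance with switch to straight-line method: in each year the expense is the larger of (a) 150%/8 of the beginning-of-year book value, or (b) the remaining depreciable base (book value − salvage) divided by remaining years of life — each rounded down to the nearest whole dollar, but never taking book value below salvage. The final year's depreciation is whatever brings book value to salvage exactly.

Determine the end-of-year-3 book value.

$55,428

Depreciable base = $103,336 − $9,900 = $93,436.
Year 1: DB = ⌊$103,336 × 150%/8⌋ = $19,375; SL = ⌊$93,436/8⌋ = $11,679 → take DB $19,375. Book value $83,961.
Year 2: DB = ⌊$83,961 × 150%/8⌋ = $15,742; SL = ⌊$74,061/7⌋ = $10,580 → take DB $15,742. Book value $68,219.
Year 3: DB = ⌊$68,219 × 150%/8⌋ = $12,791; SL = ⌊$58,319/6⌋ = $9,719 → take DB $12,791. Book value $55,428.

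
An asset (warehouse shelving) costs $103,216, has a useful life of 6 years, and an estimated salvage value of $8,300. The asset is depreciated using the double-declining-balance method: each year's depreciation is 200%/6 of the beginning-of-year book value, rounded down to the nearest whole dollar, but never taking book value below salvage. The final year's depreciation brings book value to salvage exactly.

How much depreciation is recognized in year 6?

Depreciable base = $103,216 − $8,300 = $94,916.
Year 1: ⌊$103,216 × 200%/6⌋ = $34,405. Book value $68,811.
Year 2: ⌊$68,811 × 200%/6⌋ = $22,937. Book value $45,874.
Year 3: ⌊$45,874 × 200%/6⌋ = $15,291. Book value $30,583.
Year 4: ⌊$30,583 × 200%/6⌋ = $10,194. Book value $20,389.
Year 5: ⌊$20,389 × 200%/6⌋ = $6,796. Book value $13,593.
Year 6 (final): $13,593 − $8,300 = $5,293. Book value $8,300.

$5,293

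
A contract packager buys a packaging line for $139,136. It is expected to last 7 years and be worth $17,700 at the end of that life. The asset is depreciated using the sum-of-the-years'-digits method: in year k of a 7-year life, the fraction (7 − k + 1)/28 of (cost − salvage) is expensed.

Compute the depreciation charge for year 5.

Depreciable base = $139,136 − $17,700 = $121,436.
Sum of the years' digits = 7+6+5+4+3+2+1 = 28.
Year 1: $121,436 × 7/28 = $30,359. Book value $108,777.
Year 2: $121,436 × 6/28 = $26,022. Book value $82,755.
Year 3: $121,436 × 5/28 = $21,685. Book value $61,070.
Year 4: $121,436 × 4/28 = $17,348. Book value $43,722.
Year 5: $121,436 × 3/28 = $13,011. Book value $30,711.

$13,011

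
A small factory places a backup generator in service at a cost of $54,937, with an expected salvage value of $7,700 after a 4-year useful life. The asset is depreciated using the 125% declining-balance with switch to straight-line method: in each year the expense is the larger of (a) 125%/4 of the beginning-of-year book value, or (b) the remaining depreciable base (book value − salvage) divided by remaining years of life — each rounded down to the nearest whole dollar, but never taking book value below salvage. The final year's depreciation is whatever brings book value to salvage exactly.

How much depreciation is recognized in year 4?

Depreciable base = $54,937 − $7,700 = $47,237.
Year 1: DB = ⌊$54,937 × 125%/4⌋ = $17,167; SL = ⌊$47,237/4⌋ = $11,809 → take DB $17,167. Book value $37,770.
Year 2: DB = ⌊$37,770 × 125%/4⌋ = $11,803; SL = ⌊$30,070/3⌋ = $10,023 → take DB $11,803. Book value $25,967.
Year 3: DB = ⌊$25,967 × 125%/4⌋ = $8,114; SL = ⌊$18,267/2⌋ = $9,133 → take SL $9,133. Book value $16,834.
Year 4 (final): $16,834 − $7,700 = $9,134. Book value $7,700.

$9,134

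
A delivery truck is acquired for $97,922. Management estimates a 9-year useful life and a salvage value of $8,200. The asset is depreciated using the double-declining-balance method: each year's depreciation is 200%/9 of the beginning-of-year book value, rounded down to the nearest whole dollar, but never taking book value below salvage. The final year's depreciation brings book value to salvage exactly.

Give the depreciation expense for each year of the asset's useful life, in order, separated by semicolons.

Depreciable base = $97,922 − $8,200 = $89,722.
Year 1: ⌊$97,922 × 200%/9⌋ = $21,760. Book value $76,162.
Year 2: ⌊$76,162 × 200%/9⌋ = $16,924. Book value $59,238.
Year 3: ⌊$59,238 × 200%/9⌋ = $13,164. Book value $46,074.
Year 4: ⌊$46,074 × 200%/9⌋ = $10,238. Book value $35,836.
Year 5: ⌊$35,836 × 200%/9⌋ = $7,963. Book value $27,873.
Year 6: ⌊$27,873 × 200%/9⌋ = $6,194. Book value $21,679.
Year 7: ⌊$21,679 × 200%/9⌋ = $4,817. Book value $16,862.
Year 8: ⌊$16,862 × 200%/9⌋ = $3,747. Book value $13,115.
Year 9 (final): $13,115 − $8,200 = $4,915. Book value $8,200.

$21,760; $16,924; $13,164; $10,238; $7,963; $6,194; $4,817; $3,747; $4,915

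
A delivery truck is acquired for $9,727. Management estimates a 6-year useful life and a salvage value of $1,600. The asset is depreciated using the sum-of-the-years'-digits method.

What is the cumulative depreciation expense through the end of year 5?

Depreciable base = $9,727 − $1,600 = $8,127.
Sum of the years' digits = 6+5+4+3+2+1 = 21.
Year 1: $8,127 × 6/21 = $2,322. Book value $7,405.
Year 2: $8,127 × 5/21 = $1,935. Book value $5,470.
Year 3: $8,127 × 4/21 = $1,548. Book value $3,922.
Year 4: $8,127 × 3/21 = $1,161. Book value $2,761.
Year 5: $8,127 × 2/21 = $774. Book value $1,987.
Accumulated through year 5 = $9,727 − $1,987 = $7,740.

$7,740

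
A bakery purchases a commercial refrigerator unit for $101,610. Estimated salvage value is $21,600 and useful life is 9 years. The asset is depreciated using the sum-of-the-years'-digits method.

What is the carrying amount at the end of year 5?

$39,380

Depreciable base = $101,610 − $21,600 = $80,010.
Sum of the years' digits = 9+8+7+6+5+4+3+2+1 = 45.
Year 1: $80,010 × 9/45 = $16,002. Book value $85,608.
Year 2: $80,010 × 8/45 = $14,224. Book value $71,384.
Year 3: $80,010 × 7/45 = $12,446. Book value $58,938.
Year 4: $80,010 × 6/45 = $10,668. Book value $48,270.
Year 5: $80,010 × 5/45 = $8,890. Book value $39,380.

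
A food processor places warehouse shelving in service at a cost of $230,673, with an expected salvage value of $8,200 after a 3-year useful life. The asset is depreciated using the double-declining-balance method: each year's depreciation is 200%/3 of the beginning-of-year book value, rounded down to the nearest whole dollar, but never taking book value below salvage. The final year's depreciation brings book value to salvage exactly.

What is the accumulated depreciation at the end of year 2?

$205,042

Depreciable base = $230,673 − $8,200 = $222,473.
Year 1: ⌊$230,673 × 200%/3⌋ = $153,782. Book value $76,891.
Year 2: ⌊$76,891 × 200%/3⌋ = $51,260. Book value $25,631.
Accumulated through year 2 = $230,673 − $25,631 = $205,042.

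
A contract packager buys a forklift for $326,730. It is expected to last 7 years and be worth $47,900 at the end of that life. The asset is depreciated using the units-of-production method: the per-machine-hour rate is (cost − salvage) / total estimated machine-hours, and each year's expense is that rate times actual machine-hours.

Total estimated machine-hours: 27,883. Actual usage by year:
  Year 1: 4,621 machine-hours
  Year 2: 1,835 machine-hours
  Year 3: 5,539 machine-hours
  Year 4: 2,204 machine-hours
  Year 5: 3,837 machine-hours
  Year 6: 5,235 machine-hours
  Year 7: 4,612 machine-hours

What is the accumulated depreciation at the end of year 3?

Depreciable base = $326,730 − $47,900 = $278,830.
Rate = $278,830 / 27,883 machine-hours = $10 per machine-hour.
Year 1: 4,621 × $10 = $46,210. Book value $280,520.
Year 2: 1,835 × $10 = $18,350. Book value $262,170.
Year 3: 5,539 × $10 = $55,390. Book value $206,780.
Accumulated through year 3 = $326,730 − $206,780 = $119,950.

$119,950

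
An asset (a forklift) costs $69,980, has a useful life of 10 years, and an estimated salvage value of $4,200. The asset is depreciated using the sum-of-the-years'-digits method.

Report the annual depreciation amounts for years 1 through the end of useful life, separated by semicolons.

$11,960; $10,764; $9,568; $8,372; $7,176; $5,980; $4,784; $3,588; $2,392; $1,196

Depreciable base = $69,980 − $4,200 = $65,780.
Sum of the years' digits = 10+9+8+7+6+5+4+3+2+1 = 55.
Year 1: $65,780 × 10/55 = $11,960. Book value $58,020.
Year 2: $65,780 × 9/55 = $10,764. Book value $47,256.
Year 3: $65,780 × 8/55 = $9,568. Book value $37,688.
Year 4: $65,780 × 7/55 = $8,372. Book value $29,316.
Year 5: $65,780 × 6/55 = $7,176. Book value $22,140.
Year 6: $65,780 × 5/55 = $5,980. Book value $16,160.
Year 7: $65,780 × 4/55 = $4,784. Book value $11,376.
Year 8: $65,780 × 3/55 = $3,588. Book value $7,788.
Year 9: $65,780 × 2/55 = $2,392. Book value $5,396.
Year 10: $65,780 × 1/55 = $1,196. Book value $4,200.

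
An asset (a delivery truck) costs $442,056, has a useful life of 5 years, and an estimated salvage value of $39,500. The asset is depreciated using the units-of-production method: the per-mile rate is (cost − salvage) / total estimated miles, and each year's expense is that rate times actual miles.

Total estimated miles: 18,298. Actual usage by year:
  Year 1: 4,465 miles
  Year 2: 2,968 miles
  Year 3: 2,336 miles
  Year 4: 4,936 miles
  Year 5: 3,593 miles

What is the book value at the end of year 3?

$227,138

Depreciable base = $442,056 − $39,500 = $402,556.
Rate = $402,556 / 18,298 miles = $22 per mile.
Year 1: 4,465 × $22 = $98,230. Book value $343,826.
Year 2: 2,968 × $22 = $65,296. Book value $278,530.
Year 3: 2,336 × $22 = $51,392. Book value $227,138.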